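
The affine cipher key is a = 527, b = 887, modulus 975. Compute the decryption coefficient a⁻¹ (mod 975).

938

Extended Euclidean algorithm:
975 = 1*527 + 448
527 = 1*448 + 79
448 = 5*79 + 53
79 = 1*53 + 26
53 = 2*26 + 1
26 = 26*1 + 0
Since gcd(527, 975) = 1, back-substitute to write 1 as a combination:
1 = 53 − 2·26
1 = −2·79 + 3·53
1 = 3·448 − 17·79
1 = −17·527 + 20·448
1 = 20·975 − 37·527
Thus 527·(-37) ≡ 1 (mod 975); reducing, -37 mod 975 = 938.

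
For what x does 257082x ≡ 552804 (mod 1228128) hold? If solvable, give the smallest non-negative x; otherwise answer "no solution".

First find gcd(257082, 1228128):
1228128 = 4*257082 + 199800
257082 = 1*199800 + 57282
199800 = 3*57282 + 27954
57282 = 2*27954 + 1374
27954 = 20*1374 + 474
1374 = 2*474 + 426
474 = 1*426 + 48
426 = 8*48 + 42
48 = 1*42 + 6
42 = 7*6 + 0
gcd = 6 and 6 | 552804, so solutions exist. Divide through by 6: 42847x ≡ 92134 (mod 204688).
Now find 42847⁻¹ mod 204688:
204688 = 4·42847 + 33300
42847 = 1·33300 + 9547
33300 = 3·9547 + 4659
9547 = 2·4659 + 229
4659 = 20·229 + 79
229 = 2·79 + 71
79 = 1·71 + 8
71 = 8·8 + 7
8 = 1·7 + 1
7 = 7·1 + 0
Back-substitute:
1 = 8 − 7
1 = −71 + 9·8
1 = 9·79 − 10·71
1 = −10·229 + 29·79
1 = 29·4659 − 590·229
1 = −590·9547 + 1209·4659
1 = 1209·33300 − 4217·9547
1 = −4217·42847 + 5426·33300
1 = 5426·204688 − 25921·42847
So 42847·(-25921) ≡ 1 (mod 204688), i.e. 42847⁻¹ ≡ 178767.
Then x ≡ 178767·92134 ≡ 94170 (mod 204688); the smallest non-negative solution is x = 94170.

94170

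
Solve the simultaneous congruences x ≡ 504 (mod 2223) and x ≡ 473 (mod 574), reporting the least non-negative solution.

Write x = 504 + 2223·k. Then 2223·k ≡ 473 − 504 ≡ 543 (mod 574).
Need 2223⁻¹ mod 574. Extended Euclid on (574, 501):
574 = 1·501 + 73
501 = 6·73 + 63
73 = 1·63 + 10
63 = 6·10 + 3
10 = 3·3 + 1
3 = 3·1 + 0
Back-substitute:
1 = 10 − 3·3
1 = −3·63 + 19·10
1 = 19·73 − 22·63
1 = −22·501 + 151·73
1 = 151·574 − 173·501
2223⁻¹ ≡ 401 (mod 574), so k ≡ 401·543 ≡ 197 (mod 574).
x = 504 + 2223·197 = 438435.

438435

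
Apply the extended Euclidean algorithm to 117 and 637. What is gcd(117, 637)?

13

Repeated division:
637 = 5×117 + 52
117 = 2×52 + 13
52 = 4×13 + 0
gcd(117, 637) = 13.
Back-substituting:
13 = 117 − 2·52
13 = −2·637 + 11·117
So 13 = (-2)·637 + (11)·117.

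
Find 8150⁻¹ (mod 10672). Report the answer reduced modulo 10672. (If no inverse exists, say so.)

Compute gcd(8150, 10672):
10672 = 1·8150 + 2522
8150 = 3·2522 + 584
2522 = 4·584 + 186
584 = 3·186 + 26
186 = 7·26 + 4
26 = 6·4 + 2
4 = 2·2 + 0
gcd(8150, 10672) = 2 ≠ 1, so 8150 has no multiplicative inverse modulo 10672.

no inverse exists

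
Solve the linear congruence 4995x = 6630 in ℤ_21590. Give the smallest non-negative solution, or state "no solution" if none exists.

1700

First find gcd(4995, 21590):
21590 = 4·4995 + 1610
4995 = 3·1610 + 165
1610 = 9·165 + 125
165 = 1·125 + 40
125 = 3·40 + 5
40 = 8·5 + 0
gcd = 5 and 5 | 6630, so solutions exist. Divide through by 5: 999x ≡ 1326 (mod 4318).
Now find 999⁻¹ mod 4318:
4318 = 4×999 + 322
999 = 3×322 + 33
322 = 9×33 + 25
33 = 1×25 + 8
25 = 3×8 + 1
8 = 8×1 + 0
Back-substitute:
1 = 25 − 3·8
1 = −3·33 + 4·25
1 = 4·322 − 39·33
1 = −39·999 + 121·322
1 = 121·4318 − 523·999
So 999·(-523) ≡ 1 (mod 4318), i.e. 999⁻¹ ≡ 3795.
Then x ≡ 3795·1326 ≡ 1700 (mod 4318); the smallest non-negative solution is x = 1700.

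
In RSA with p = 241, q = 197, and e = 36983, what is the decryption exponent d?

φ(n) = (p−1)(q−1) = 240·196 = 47040.
Need d with 36983·d ≡ 1 (mod 47040). Apply the extended Euclidean algorithm:
47040 = 1·36983 + 10057
36983 = 3·10057 + 6812
10057 = 1·6812 + 3245
6812 = 2·3245 + 322
3245 = 10·322 + 25
322 = 12·25 + 22
25 = 1·22 + 3
22 = 7·3 + 1
3 = 3·1 + 0
Back-substitute:
1 = 22 − 7·3
1 = −7·25 + 8·22
1 = 8·322 − 103·25
1 = −103·3245 + 1038·322
1 = 1038·6812 − 2179·3245
1 = −2179·10057 + 3217·6812
1 = 3217·36983 − 11830·10057
1 = −11830·47040 + 15047·36983
So 36983·15047 ≡ 1 (mod 47040), hence d = 15047.

15047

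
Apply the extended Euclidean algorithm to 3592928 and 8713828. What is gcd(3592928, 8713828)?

Repeated division:
8713828 = 2×3592928 + 1527972
3592928 = 2×1527972 + 536984
1527972 = 2×536984 + 454004
536984 = 1×454004 + 82980
454004 = 5×82980 + 39104
82980 = 2×39104 + 4772
39104 = 8×4772 + 928
4772 = 5×928 + 132
928 = 7×132 + 4
132 = 33×4 + 0
gcd(3592928, 8713828) = 4.
Working backward:
4 = 928 − 7·132
4 = −7·4772 + 36·928
4 = 36·39104 − 295·4772
4 = −295·82980 + 626·39104
4 = 626·454004 − 3425·82980
4 = −3425·536984 + 4051·454004
4 = 4051·1527972 − 11527·536984
4 = −11527·3592928 + 27105·1527972
4 = 27105·8713828 − 65737·3592928
So 4 = (27105)·8713828 + (-65737)·3592928.

4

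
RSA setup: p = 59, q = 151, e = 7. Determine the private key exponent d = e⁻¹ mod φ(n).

1243

φ(n) = (p−1)(q−1) = 58·150 = 8700.
Need d with 7·d ≡ 1 (mod 8700). Apply the extended Euclidean algorithm:
8700 = 1242×7 + 6
7 = 1×6 + 1
6 = 6×1 + 0
Back-substitute:
1 = 7 − 6
1 = −8700 + 1243·7
So 7·1243 ≡ 1 (mod 8700), hence d = 1243.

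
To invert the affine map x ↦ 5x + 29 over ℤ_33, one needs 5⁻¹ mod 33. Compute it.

20

Run Euclid on (33, 5):
33 = 6·5 + 3
5 = 1·3 + 2
3 = 1·2 + 1
2 = 2·1 + 0
The gcd is 1. Working backward:
1 = 3 − 2
1 = −5 + 2·3
1 = 2·33 − 13·5
Hence 5⁻¹ ≡ -13 ≡ 20 (mod 33).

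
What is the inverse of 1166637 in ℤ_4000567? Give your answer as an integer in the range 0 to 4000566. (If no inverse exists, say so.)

Run Euclid on (4000567, 1166637):
4000567 = 3×1166637 + 500656
1166637 = 2×500656 + 165325
500656 = 3×165325 + 4681
165325 = 35×4681 + 1490
4681 = 3×1490 + 211
1490 = 7×211 + 13
211 = 16×13 + 3
13 = 4×3 + 1
3 = 3×1 + 0
The gcd is 1. Working backward:
1 = 13 − 4·3
1 = −4·211 + 65·13
1 = 65·1490 − 459·211
1 = −459·4681 + 1442·1490
1 = 1442·165325 − 50929·4681
1 = −50929·500656 + 154229·165325
1 = 154229·1166637 − 359387·500656
1 = −359387·4000567 + 1232390·1166637
So 1166637·1232390 ≡ 1 (mod 4000567).

1232390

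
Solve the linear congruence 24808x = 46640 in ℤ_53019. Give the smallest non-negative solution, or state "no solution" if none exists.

First find gcd(24808, 53019):
53019 = 2*24808 + 3403
24808 = 7*3403 + 987
3403 = 3*987 + 442
987 = 2*442 + 103
442 = 4*103 + 30
103 = 3*30 + 13
30 = 2*13 + 4
13 = 3*4 + 1
4 = 4*1 + 0
gcd = 1, so a unique solution mod 53019 exists.
Back-substitute for the Bézout coefficients:
1 = 13 − 3·4
1 = −3·30 + 7·13
1 = 7·103 − 24·30
1 = −24·442 + 103·103
1 = 103·987 − 230·442
1 = −230·3403 + 793·987
1 = 793·24808 − 5781·3403
1 = −5781·53019 + 12355·24808
So 24808·(12355) ≡ 1 (mod 53019), giving 24808⁻¹ ≡ 12355.
x ≡ 24808⁻¹·46640 ≡ 12355·46640 ≡ 26708 (mod 53019).

26708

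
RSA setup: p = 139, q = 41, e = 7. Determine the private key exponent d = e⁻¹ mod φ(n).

φ(n) = (p−1)(q−1) = 138·40 = 5520.
Need d with 7·d ≡ 1 (mod 5520). Apply the extended Euclidean algorithm:
5520 = 788×7 + 4
7 = 1×4 + 3
4 = 1×3 + 1
3 = 3×1 + 0
Back-substitute:
1 = 4 − 3
1 = −7 + 2·4
1 = 2·5520 − 1577·7
So 7·(-1577) ≡ 1 (mod 5520), hence d ≡ -1577 ≡ 3943 (mod 5520).

3943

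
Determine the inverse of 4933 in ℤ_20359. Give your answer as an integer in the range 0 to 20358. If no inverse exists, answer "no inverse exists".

18151

Run Euclid on (20359, 4933):
20359 = 4*4933 + 627
4933 = 7*627 + 544
627 = 1*544 + 83
544 = 6*83 + 46
83 = 1*46 + 37
46 = 1*37 + 9
37 = 4*9 + 1
9 = 9*1 + 0
Since gcd(4933, 20359) = 1, back-substitute to write 1 as a combination:
1 = 37 − 4·9
1 = −4·46 + 5·37
1 = 5·83 − 9·46
1 = −9·544 + 59·83
1 = 59·627 − 68·544
1 = −68·4933 + 535·627
1 = 535·20359 − 2208·4933
Hence 4933⁻¹ ≡ -2208 ≡ 18151 (mod 20359).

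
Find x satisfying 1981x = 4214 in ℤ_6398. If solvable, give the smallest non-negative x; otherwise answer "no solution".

First find gcd(1981, 6398):
6398 = 3*1981 + 455
1981 = 4*455 + 161
455 = 2*161 + 133
161 = 1*133 + 28
133 = 4*28 + 21
28 = 1*21 + 7
21 = 3*7 + 0
gcd = 7 and 7 | 4214, so solutions exist. Divide through by 7: 283x ≡ 602 (mod 914).
Now find 283⁻¹ mod 914:
914 = 3×283 + 65
283 = 4×65 + 23
65 = 2×23 + 19
23 = 1×19 + 4
19 = 4×4 + 3
4 = 1×3 + 1
3 = 3×1 + 0
Back-substitute:
1 = 4 − 3
1 = −19 + 5·4
1 = 5·23 − 6·19
1 = −6·65 + 17·23
1 = 17·283 − 74·65
1 = −74·914 + 239·283
So 283⁻¹ ≡ 239 (mod 914).
Then x ≡ 239·602 ≡ 380 (mod 914); the smallest non-negative solution is x = 380.

380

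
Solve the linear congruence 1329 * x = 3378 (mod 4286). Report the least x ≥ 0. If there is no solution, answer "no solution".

First find gcd(1329, 4286):
4286 = 3×1329 + 299
1329 = 4×299 + 133
299 = 2×133 + 33
133 = 4×33 + 1
33 = 33×1 + 0
gcd = 1, so a unique solution mod 4286 exists.
Back-substitute for the Bézout coefficients:
1 = 133 − 4·33
1 = −4·299 + 9·133
1 = 9·1329 − 40·299
1 = −40·4286 + 129·1329
So 1329·(129) ≡ 1 (mod 4286), giving 1329⁻¹ ≡ 129.
x ≡ 1329⁻¹·3378 ≡ 129·3378 ≡ 2876 (mod 4286).

2876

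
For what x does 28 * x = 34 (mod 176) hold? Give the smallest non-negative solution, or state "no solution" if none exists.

no solution

gcd(28, 176):
176 = 6·28 + 8
28 = 3·8 + 4
8 = 2·4 + 0
gcd = 4, but 4 ∤ 34, so the congruence has no solution.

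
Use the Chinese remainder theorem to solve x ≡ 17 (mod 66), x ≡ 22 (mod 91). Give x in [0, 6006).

Write x = 17 + 66·k. Then 66·k ≡ 22 − 17 ≡ 5 (mod 91).
Need 66⁻¹ mod 91. Extended Euclid on (91, 66):
91 = 1·66 + 25
66 = 2·25 + 16
25 = 1·16 + 9
16 = 1·9 + 7
9 = 1·7 + 2
7 = 3·2 + 1
2 = 2·1 + 0
Back-substitute:
1 = 7 − 3·2
1 = −3·9 + 4·7
1 = 4·16 − 7·9
1 = −7·25 + 11·16
1 = 11·66 − 29·25
1 = −29·91 + 40·66
66⁻¹ ≡ 40 (mod 91), so k ≡ 40·5 ≡ 18 (mod 91).
x = 17 + 66·18 = 1205.

1205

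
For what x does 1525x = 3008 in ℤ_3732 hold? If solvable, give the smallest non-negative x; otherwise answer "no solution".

812

First find gcd(1525, 3732):
3732 = 2·1525 + 682
1525 = 2·682 + 161
682 = 4·161 + 38
161 = 4·38 + 9
38 = 4·9 + 2
9 = 4·2 + 1
2 = 2·1 + 0
gcd = 1, so a unique solution mod 3732 exists.
Back-substitute for the Bézout coefficients:
1 = 9 − 4·2
1 = −4·38 + 17·9
1 = 17·161 − 72·38
1 = −72·682 + 305·161
1 = 305·1525 − 682·682
1 = −682·3732 + 1669·1525
So 1525·(1669) ≡ 1 (mod 3732), giving 1525⁻¹ ≡ 1669.
x ≡ 1525⁻¹·3008 ≡ 1669·3008 ≡ 812 (mod 3732).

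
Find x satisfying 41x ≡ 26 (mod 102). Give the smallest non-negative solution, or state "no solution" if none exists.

28

First find gcd(41, 102):
102 = 2·41 + 20
41 = 2·20 + 1
20 = 20·1 + 0
gcd = 1, so a unique solution mod 102 exists.
Back-substitute for the Bézout coefficients:
1 = 41 − 2·20
1 = −2·102 + 5·41
So 41·(5) ≡ 1 (mod 102), giving 41⁻¹ ≡ 5.
x ≡ 41⁻¹·26 ≡ 5·26 ≡ 28 (mod 102).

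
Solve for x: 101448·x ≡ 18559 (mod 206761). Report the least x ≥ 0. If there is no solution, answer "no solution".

First find gcd(101448, 206761):
206761 = 2·101448 + 3865
101448 = 26·3865 + 958
3865 = 4·958 + 33
958 = 29·33 + 1
33 = 33·1 + 0
gcd = 1, so a unique solution mod 206761 exists.
Back-substitute for the Bézout coefficients:
1 = 958 − 29·33
1 = −29·3865 + 117·958
1 = 117·101448 − 3071·3865
1 = −3071·206761 + 6259·101448
So 101448·(6259) ≡ 1 (mod 206761), giving 101448⁻¹ ≡ 6259.
x ≡ 101448⁻¹·18559 ≡ 6259·18559 ≡ 167860 (mod 206761).

167860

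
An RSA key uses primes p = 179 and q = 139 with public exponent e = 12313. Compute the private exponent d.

φ(n) = (p−1)(q−1) = 178·138 = 24564.
Need d with 12313·d ≡ 1 (mod 24564). Apply the extended Euclidean algorithm:
24564 = 1×12313 + 12251
12313 = 1×12251 + 62
12251 = 197×62 + 37
62 = 1×37 + 25
37 = 1×25 + 12
25 = 2×12 + 1
12 = 12×1 + 0
Back-substitute:
1 = 25 − 2·12
1 = −2·37 + 3·25
1 = 3·62 − 5·37
1 = −5·12251 + 988·62
1 = 988·12313 − 993·12251
1 = −993·24564 + 1981·12313
So 12313·1981 ≡ 1 (mod 24564), hence d = 1981.

1981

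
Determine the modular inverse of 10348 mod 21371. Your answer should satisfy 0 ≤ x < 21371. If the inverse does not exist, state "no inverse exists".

Apply the Euclidean algorithm to 21371 and 10348:
21371 = 2*10348 + 675
10348 = 15*675 + 223
675 = 3*223 + 6
223 = 37*6 + 1
6 = 6*1 + 0
gcd = 1, so the inverse exists. Back-substitute:
1 = 223 − 37·6
1 = −37·675 + 112·223
1 = 112·10348 − 1717·675
1 = −1717·21371 + 3546·10348
So 10348·3546 ≡ 1 (mod 21371).

3546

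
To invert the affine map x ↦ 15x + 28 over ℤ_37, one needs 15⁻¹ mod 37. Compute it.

5

Run Euclid on (37, 15):
37 = 2*15 + 7
15 = 2*7 + 1
7 = 7*1 + 0
gcd = 1, so the inverse exists. Back-substitute:
1 = 15 − 2·7
1 = −2·37 + 5·15
So 15·5 ≡ 1 (mod 37).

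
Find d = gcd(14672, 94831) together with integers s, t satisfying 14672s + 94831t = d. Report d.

Euclidean algorithm:
94831 = 6×14672 + 6799
14672 = 2×6799 + 1074
6799 = 6×1074 + 355
1074 = 3×355 + 9
355 = 39×9 + 4
9 = 2×4 + 1
4 = 4×1 + 0
gcd(14672, 94831) = 1.
Working backward:
1 = 9 − 2·4
1 = −2·355 + 79·9
1 = 79·1074 − 239·355
1 = −239·6799 + 1513·1074
1 = 1513·14672 − 3265·6799
1 = −3265·94831 + 21103·14672
So 1 = (-3265)·94831 + (21103)·14672.

1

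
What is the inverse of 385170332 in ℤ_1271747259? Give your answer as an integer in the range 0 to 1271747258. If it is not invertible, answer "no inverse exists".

Run Euclid on (1271747259, 385170332):
1271747259 = 3×385170332 + 116236263
385170332 = 3×116236263 + 36461543
116236263 = 3×36461543 + 6851634
36461543 = 5×6851634 + 2203373
6851634 = 3×2203373 + 241515
2203373 = 9×241515 + 29738
241515 = 8×29738 + 3611
29738 = 8×3611 + 850
3611 = 4×850 + 211
850 = 4×211 + 6
211 = 35×6 + 1
6 = 6×1 + 0
Since gcd(385170332, 1271747259) = 1, back-substitute to write 1 as a combination:
1 = 211 − 35·6
1 = −35·850 + 141·211
1 = 141·3611 − 599·850
1 = −599·29738 + 4933·3611
1 = 4933·241515 − 40063·29738
1 = −40063·2203373 + 365500·241515
1 = 365500·6851634 − 1136563·2203373
1 = −1136563·36461543 + 6048315·6851634
1 = 6048315·116236263 − 19281508·36461543
1 = −19281508·385170332 + 63892839·116236263
1 = 63892839·1271747259 − 210960025·385170332
Thus 385170332·(-210960025) ≡ 1 (mod 1271747259); reducing, -210960025 mod 1271747259 = 1060787234.

1060787234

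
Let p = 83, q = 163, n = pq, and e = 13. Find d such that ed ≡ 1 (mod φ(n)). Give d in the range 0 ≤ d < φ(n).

7153

φ(n) = (p−1)(q−1) = 82·162 = 13284.
Need d with 13·d ≡ 1 (mod 13284). Apply the extended Euclidean algorithm:
13284 = 1021*13 + 11
13 = 1*11 + 2
11 = 5*2 + 1
2 = 2*1 + 0
Back-substitute:
1 = 11 − 5·2
1 = −5·13 + 6·11
1 = 6·13284 − 6131·13
So 13·(-6131) ≡ 1 (mod 13284), hence d ≡ -6131 ≡ 7153 (mod 13284).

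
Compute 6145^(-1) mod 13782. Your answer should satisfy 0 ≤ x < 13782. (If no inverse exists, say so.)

13237

gcd(13782, 6145) by repeated division:
13782 = 2*6145 + 1492
6145 = 4*1492 + 177
1492 = 8*177 + 76
177 = 2*76 + 25
76 = 3*25 + 1
25 = 25*1 + 0
The gcd is 1. Working backward:
1 = 76 − 3·25
1 = −3·177 + 7·76
1 = 7·1492 − 59·177
1 = −59·6145 + 243·1492
1 = 243·13782 − 545·6145
Hence 6145⁻¹ ≡ -545 ≡ 13237 (mod 13782).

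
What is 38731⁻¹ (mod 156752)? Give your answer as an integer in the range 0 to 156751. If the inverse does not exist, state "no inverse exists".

gcd(156752, 38731) by repeated division:
156752 = 4×38731 + 1828
38731 = 21×1828 + 343
1828 = 5×343 + 113
343 = 3×113 + 4
113 = 28×4 + 1
4 = 4×1 + 0
Since gcd(38731, 156752) = 1, back-substitute to write 1 as a combination:
1 = 113 − 28·4
1 = −28·343 + 85·113
1 = 85·1828 − 453·343
1 = −453·38731 + 9598·1828
1 = 9598·156752 − 38845·38731
So 38731·(-38845) ≡ 1 (mod 156752), and -38845 ≡ 117907 (mod 156752).

117907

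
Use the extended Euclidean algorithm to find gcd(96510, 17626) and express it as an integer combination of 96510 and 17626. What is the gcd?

Apply Euclid's algorithm to 96510 and 17626:
96510 = 5×17626 + 8380
17626 = 2×8380 + 866
8380 = 9×866 + 586
866 = 1×586 + 280
586 = 2×280 + 26
280 = 10×26 + 20
26 = 1×20 + 6
20 = 3×6 + 2
6 = 3×2 + 0
gcd(96510, 17626) = 2.
Working backward:
2 = 20 − 3·6
2 = −3·26 + 4·20
2 = 4·280 − 43·26
2 = −43·586 + 90·280
2 = 90·866 − 133·586
2 = −133·8380 + 1287·866
2 = 1287·17626 − 2707·8380
2 = −2707·96510 + 14822·17626
So 2 = (-2707)·96510 + (14822)·17626.

2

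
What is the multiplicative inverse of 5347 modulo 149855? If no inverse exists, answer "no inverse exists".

83013

Extended Euclidean algorithm:
149855 = 28×5347 + 139
5347 = 38×139 + 65
139 = 2×65 + 9
65 = 7×9 + 2
9 = 4×2 + 1
2 = 2×1 + 0
Since gcd(5347, 149855) = 1, back-substitute to write 1 as a combination:
1 = 9 − 4·2
1 = −4·65 + 29·9
1 = 29·139 − 62·65
1 = −62·5347 + 2385·139
1 = 2385·149855 − 66842·5347
Hence 5347⁻¹ ≡ -66842 ≡ 83013 (mod 149855).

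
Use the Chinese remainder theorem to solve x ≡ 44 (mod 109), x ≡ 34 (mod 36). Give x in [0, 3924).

Write x = 44 + 109·k. Then 109·k ≡ 34 − 44 ≡ 26 (mod 36).
Need 109⁻¹ mod 36. Extended Euclid on (36, 1):
36 = 36*1 + 0
109⁻¹ ≡ 1 (mod 36), so k ≡ 1·26 ≡ 26 (mod 36).
x = 44 + 109·26 = 2878.

2878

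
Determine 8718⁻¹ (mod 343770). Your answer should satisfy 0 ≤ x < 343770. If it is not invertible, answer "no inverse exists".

no inverse exists

Euclidean algorithm on 343770, 8718:
343770 = 39×8718 + 3768
8718 = 2×3768 + 1182
3768 = 3×1182 + 222
1182 = 5×222 + 72
222 = 3×72 + 6
72 = 12×6 + 0
gcd(8718, 343770) = 6 ≠ 1, so 8718 has no multiplicative inverse modulo 343770.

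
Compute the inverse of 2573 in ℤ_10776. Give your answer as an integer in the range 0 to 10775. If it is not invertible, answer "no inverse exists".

7325

gcd(10776, 2573) by repeated division:
10776 = 4*2573 + 484
2573 = 5*484 + 153
484 = 3*153 + 25
153 = 6*25 + 3
25 = 8*3 + 1
3 = 3*1 + 0
gcd = 1, so the inverse exists. Back-substitute:
1 = 25 − 8·3
1 = −8·153 + 49·25
1 = 49·484 − 155·153
1 = −155·2573 + 824·484
1 = 824·10776 − 3451·2573
Hence 2573⁻¹ ≡ -3451 ≡ 7325 (mod 10776).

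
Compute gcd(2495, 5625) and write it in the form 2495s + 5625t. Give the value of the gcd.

Apply Euclid's algorithm to 5625 and 2495:
5625 = 2×2495 + 635
2495 = 3×635 + 590
635 = 1×590 + 45
590 = 13×45 + 5
45 = 9×5 + 0
gcd(2495, 5625) = 5.
Express as a combination:
5 = 590 − 13·45
5 = −13·635 + 14·590
5 = 14·2495 − 55·635
5 = −55·5625 + 124·2495
So 5 = (-55)·5625 + (124)·2495.

5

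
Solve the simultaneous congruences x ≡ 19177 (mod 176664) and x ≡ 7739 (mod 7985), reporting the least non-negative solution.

276145009

Write x = 19177 + 176664·k. Then 176664·k ≡ 7739 − 19177 ≡ 4532 (mod 7985).
Need 176664⁻¹ mod 7985. Extended Euclid on (7985, 994):
7985 = 8·994 + 33
994 = 30·33 + 4
33 = 8·4 + 1
4 = 4·1 + 0
Back-substitute:
1 = 33 − 8·4
1 = −8·994 + 241·33
1 = 241·7985 − 1936·994
176664⁻¹ ≡ 6049 (mod 7985), so k ≡ 6049·4532 ≡ 1563 (mod 7985).
x = 19177 + 176664·1563 = 276145009.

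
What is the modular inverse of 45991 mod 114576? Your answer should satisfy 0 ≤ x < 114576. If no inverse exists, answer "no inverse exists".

Euclidean algorithm on 114576, 45991:
114576 = 2*45991 + 22594
45991 = 2*22594 + 803
22594 = 28*803 + 110
803 = 7*110 + 33
110 = 3*33 + 11
33 = 3*11 + 0
Since gcd = 11 > 1, 45991 is not a unit mod 114576.

no inverse exists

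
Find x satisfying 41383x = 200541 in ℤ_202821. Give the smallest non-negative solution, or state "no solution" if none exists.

75795

First find gcd(41383, 202821):
202821 = 4·41383 + 37289
41383 = 1·37289 + 4094
37289 = 9·4094 + 443
4094 = 9·443 + 107
443 = 4·107 + 15
107 = 7·15 + 2
15 = 7·2 + 1
2 = 2·1 + 0
gcd = 1, so a unique solution mod 202821 exists.
Back-substitute for the Bézout coefficients:
1 = 15 − 7·2
1 = −7·107 + 50·15
1 = 50·443 − 207·107
1 = −207·4094 + 1913·443
1 = 1913·37289 − 17424·4094
1 = −17424·41383 + 19337·37289
1 = 19337·202821 − 94772·41383
So 41383·(-94772) ≡ 1 (mod 202821), giving 41383⁻¹ ≡ 108049.
x ≡ 41383⁻¹·200541 ≡ 108049·200541 ≡ 75795 (mod 202821).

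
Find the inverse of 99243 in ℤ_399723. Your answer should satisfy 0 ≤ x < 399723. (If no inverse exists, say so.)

no inverse exists

Euclidean algorithm on 399723, 99243:
399723 = 4·99243 + 2751
99243 = 36·2751 + 207
2751 = 13·207 + 60
207 = 3·60 + 27
60 = 2·27 + 6
27 = 4·6 + 3
6 = 2·3 + 0
The gcd is 3, not 1, hence no inverse exists.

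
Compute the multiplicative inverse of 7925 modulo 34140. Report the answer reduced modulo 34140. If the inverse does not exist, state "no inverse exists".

Euclidean algorithm on 34140, 7925:
34140 = 4×7925 + 2440
7925 = 3×2440 + 605
2440 = 4×605 + 20
605 = 30×20 + 5
20 = 4×5 + 0
Since gcd = 5 > 1, 7925 is not a unit mod 34140.

no inverse exists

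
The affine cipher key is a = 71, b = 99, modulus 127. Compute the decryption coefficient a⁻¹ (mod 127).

Run Euclid on (127, 71):
127 = 1*71 + 56
71 = 1*56 + 15
56 = 3*15 + 11
15 = 1*11 + 4
11 = 2*4 + 3
4 = 1*3 + 1
3 = 3*1 + 0
Since gcd(71, 127) = 1, back-substitute to write 1 as a combination:
1 = 4 − 3
1 = −11 + 3·4
1 = 3·15 − 4·11
1 = −4·56 + 15·15
1 = 15·71 − 19·56
1 = −19·127 + 34·71
So 71·34 ≡ 1 (mod 127).

34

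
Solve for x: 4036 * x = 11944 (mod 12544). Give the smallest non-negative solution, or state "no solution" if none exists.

522

First find gcd(4036, 12544):
12544 = 3*4036 + 436
4036 = 9*436 + 112
436 = 3*112 + 100
112 = 1*100 + 12
100 = 8*12 + 4
12 = 3*4 + 0
gcd = 4 and 4 | 11944, so solutions exist. Divide through by 4: 1009x ≡ 2986 (mod 3136).
Now find 1009⁻¹ mod 3136:
3136 = 3·1009 + 109
1009 = 9·109 + 28
109 = 3·28 + 25
28 = 1·25 + 3
25 = 8·3 + 1
3 = 3·1 + 0
Back-substitute:
1 = 25 − 8·3
1 = −8·28 + 9·25
1 = 9·109 − 35·28
1 = −35·1009 + 324·109
1 = 324·3136 − 1007·1009
So 1009·(-1007) ≡ 1 (mod 3136), i.e. 1009⁻¹ ≡ 2129.
Then x ≡ 2129·2986 ≡ 522 (mod 3136); the smallest non-negative solution is x = 522.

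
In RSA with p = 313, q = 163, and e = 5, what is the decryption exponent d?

φ(n) = (p−1)(q−1) = 312·162 = 50544.
Need d with 5·d ≡ 1 (mod 50544). Apply the extended Euclidean algorithm:
50544 = 10108×5 + 4
5 = 1×4 + 1
4 = 4×1 + 0
Back-substitute:
1 = 5 − 4
1 = −50544 + 10109·5
So 5·10109 ≡ 1 (mod 50544), hence d = 10109.

10109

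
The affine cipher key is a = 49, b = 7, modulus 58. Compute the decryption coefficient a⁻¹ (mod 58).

Run Euclid on (58, 49):
58 = 1×49 + 9
49 = 5×9 + 4
9 = 2×4 + 1
4 = 4×1 + 0
gcd = 1, so the inverse exists. Back-substitute:
1 = 9 − 2·4
1 = −2·49 + 11·9
1 = 11·58 − 13·49
So 49·(-13) ≡ 1 (mod 58), and -13 ≡ 45 (mod 58).

45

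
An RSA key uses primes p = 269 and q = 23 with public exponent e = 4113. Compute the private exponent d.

φ(n) = (p−1)(q−1) = 268·22 = 5896.
Need d with 4113·d ≡ 1 (mod 5896). Apply the extended Euclidean algorithm:
5896 = 1*4113 + 1783
4113 = 2*1783 + 547
1783 = 3*547 + 142
547 = 3*142 + 121
142 = 1*121 + 21
121 = 5*21 + 16
21 = 1*16 + 5
16 = 3*5 + 1
5 = 5*1 + 0
Back-substitute:
1 = 16 − 3·5
1 = −3·21 + 4·16
1 = 4·121 − 23·21
1 = −23·142 + 27·121
1 = 27·547 − 104·142
1 = −104·1783 + 339·547
1 = 339·4113 − 782·1783
1 = −782·5896 + 1121·4113
So 4113·1121 ≡ 1 (mod 5896), hence d = 1121.

1121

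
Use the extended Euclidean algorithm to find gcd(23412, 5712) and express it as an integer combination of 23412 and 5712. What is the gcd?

12

Repeated division:
23412 = 4*5712 + 564
5712 = 10*564 + 72
564 = 7*72 + 60
72 = 1*60 + 12
60 = 5*12 + 0
gcd(23412, 5712) = 12.
Express as a combination:
12 = 72 − 60
12 = −564 + 8·72
12 = 8·5712 − 81·564
12 = −81·23412 + 332·5712
So 12 = (-81)·23412 + (332)·5712.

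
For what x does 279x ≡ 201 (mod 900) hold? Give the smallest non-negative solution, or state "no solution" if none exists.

no solution

gcd(279, 900):
900 = 3·279 + 63
279 = 4·63 + 27
63 = 2·27 + 9
27 = 3·9 + 0
gcd = 9, but 9 ∤ 201, so the congruence has no solution.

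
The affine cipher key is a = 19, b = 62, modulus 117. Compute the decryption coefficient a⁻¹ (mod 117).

37

Apply the Euclidean algorithm to 117 and 19:
117 = 6×19 + 3
19 = 6×3 + 1
3 = 3×1 + 0
gcd = 1, so the inverse exists. Back-substitute:
1 = 19 − 6·3
1 = −6·117 + 37·19
So 19·37 ≡ 1 (mod 117).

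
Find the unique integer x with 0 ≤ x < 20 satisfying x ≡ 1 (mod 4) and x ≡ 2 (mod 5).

Write x = 1 + 4·k. Then 4·k ≡ 2 − 1 ≡ 1 (mod 5).
Need 4⁻¹ mod 5. Extended Euclid on (5, 4):
5 = 1·4 + 1
4 = 4·1 + 0
Back-substitute:
1 = 5 − 4
4⁻¹ ≡ 4 (mod 5), so k ≡ 4·1 ≡ 4 (mod 5).
x = 1 + 4·4 = 17.

17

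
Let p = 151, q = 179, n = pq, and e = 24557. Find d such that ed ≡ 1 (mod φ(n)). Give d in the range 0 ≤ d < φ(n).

17393

φ(n) = (p−1)(q−1) = 150·178 = 26700.
Need d with 24557·d ≡ 1 (mod 26700). Apply the extended Euclidean algorithm:
26700 = 1·24557 + 2143
24557 = 11·2143 + 984
2143 = 2·984 + 175
984 = 5·175 + 109
175 = 1·109 + 66
109 = 1·66 + 43
66 = 1·43 + 23
43 = 1·23 + 20
23 = 1·20 + 3
20 = 6·3 + 2
3 = 1·2 + 1
2 = 2·1 + 0
Back-substitute:
1 = 3 − 2
1 = −20 + 7·3
1 = 7·23 − 8·20
1 = −8·43 + 15·23
1 = 15·66 − 23·43
1 = −23·109 + 38·66
1 = 38·175 − 61·109
1 = −61·984 + 343·175
1 = 343·2143 − 747·984
1 = −747·24557 + 8560·2143
1 = 8560·26700 − 9307·24557
So 24557·(-9307) ≡ 1 (mod 26700), hence d ≡ -9307 ≡ 17393 (mod 26700).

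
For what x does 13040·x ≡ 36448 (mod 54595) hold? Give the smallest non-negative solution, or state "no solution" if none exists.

gcd(13040, 54595):
54595 = 4*13040 + 2435
13040 = 5*2435 + 865
2435 = 2*865 + 705
865 = 1*705 + 160
705 = 4*160 + 65
160 = 2*65 + 30
65 = 2*30 + 5
30 = 6*5 + 0
gcd = 5, but 5 ∤ 36448, so the congruence has no solution.

no solution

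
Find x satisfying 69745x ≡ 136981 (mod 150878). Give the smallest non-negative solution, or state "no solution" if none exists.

2215

First find gcd(69745, 150878):
150878 = 2·69745 + 11388
69745 = 6·11388 + 1417
11388 = 8·1417 + 52
1417 = 27·52 + 13
52 = 4·13 + 0
gcd = 13 and 13 | 136981, so solutions exist. Divide through by 13: 5365x ≡ 10537 (mod 11606).
Now find 5365⁻¹ mod 11606:
11606 = 2×5365 + 876
5365 = 6×876 + 109
876 = 8×109 + 4
109 = 27×4 + 1
4 = 4×1 + 0
Back-substitute:
1 = 109 − 27·4
1 = −27·876 + 217·109
1 = 217·5365 − 1329·876
1 = −1329·11606 + 2875·5365
So 5365⁻¹ ≡ 2875 (mod 11606).
Then x ≡ 2875·10537 ≡ 2215 (mod 11606); the smallest non-negative solution is x = 2215.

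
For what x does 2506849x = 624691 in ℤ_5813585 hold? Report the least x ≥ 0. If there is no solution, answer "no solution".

First find gcd(2506849, 5813585):
5813585 = 2·2506849 + 799887
2506849 = 3·799887 + 107188
799887 = 7·107188 + 49571
107188 = 2·49571 + 8046
49571 = 6·8046 + 1295
8046 = 6·1295 + 276
1295 = 4·276 + 191
276 = 1·191 + 85
191 = 2·85 + 21
85 = 4·21 + 1
21 = 21·1 + 0
gcd = 1, so a unique solution mod 5813585 exists.
Back-substitute for the Bézout coefficients:
1 = 85 − 4·21
1 = −4·191 + 9·85
1 = 9·276 − 13·191
1 = −13·1295 + 61·276
1 = 61·8046 − 379·1295
1 = −379·49571 + 2335·8046
1 = 2335·107188 − 5049·49571
1 = −5049·799887 + 37678·107188
1 = 37678·2506849 − 118083·799887
1 = −118083·5813585 + 273844·2506849
So 2506849·(273844) ≡ 1 (mod 5813585), giving 2506849⁻¹ ≡ 273844.
x ≡ 2506849⁻¹·624691 ≡ 273844·624691 ≡ 3143579 (mod 5813585).

3143579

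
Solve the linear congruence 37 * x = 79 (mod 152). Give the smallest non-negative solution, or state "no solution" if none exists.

First find gcd(37, 152):
152 = 4*37 + 4
37 = 9*4 + 1
4 = 4*1 + 0
gcd = 1, so a unique solution mod 152 exists.
Back-substitute for the Bézout coefficients:
1 = 37 − 9·4
1 = −9·152 + 37·37
So 37·(37) ≡ 1 (mod 152), giving 37⁻¹ ≡ 37.
x ≡ 37⁻¹·79 ≡ 37·79 ≡ 35 (mod 152).

35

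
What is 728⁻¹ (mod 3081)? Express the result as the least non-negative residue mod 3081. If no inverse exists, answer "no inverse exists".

Compute gcd(728, 3081):
3081 = 4·728 + 169
728 = 4·169 + 52
169 = 3·52 + 13
52 = 4·13 + 0
gcd(728, 3081) = 13 ≠ 1, so 728 has no multiplicative inverse modulo 3081.

no inverse exists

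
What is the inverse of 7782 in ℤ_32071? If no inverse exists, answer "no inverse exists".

Run Euclid on (32071, 7782):
32071 = 4·7782 + 943
7782 = 8·943 + 238
943 = 3·238 + 229
238 = 1·229 + 9
229 = 25·9 + 4
9 = 2·4 + 1
4 = 4·1 + 0
gcd = 1, so the inverse exists. Back-substitute:
1 = 9 − 2·4
1 = −2·229 + 51·9
1 = 51·238 − 53·229
1 = −53·943 + 210·238
1 = 210·7782 − 1733·943
1 = −1733·32071 + 7142·7782
So 7782·7142 ≡ 1 (mod 32071).

7142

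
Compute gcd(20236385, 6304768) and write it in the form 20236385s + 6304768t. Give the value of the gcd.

Apply Euclid's algorithm to 20236385 and 6304768:
20236385 = 3*6304768 + 1322081
6304768 = 4*1322081 + 1016444
1322081 = 1*1016444 + 305637
1016444 = 3*305637 + 99533
305637 = 3*99533 + 7038
99533 = 14*7038 + 1001
7038 = 7*1001 + 31
1001 = 32*31 + 9
31 = 3*9 + 4
9 = 2*4 + 1
4 = 4*1 + 0
gcd(20236385, 6304768) = 1.
Working backward:
1 = 9 − 2·4
1 = −2·31 + 7·9
1 = 7·1001 − 226·31
1 = −226·7038 + 1589·1001
1 = 1589·99533 − 22472·7038
1 = −22472·305637 + 69005·99533
1 = 69005·1016444 − 229487·305637
1 = −229487·1322081 + 298492·1016444
1 = 298492·6304768 − 1423455·1322081
1 = −1423455·20236385 + 4568857·6304768
So 1 = (-1423455)·20236385 + (4568857)·6304768.

1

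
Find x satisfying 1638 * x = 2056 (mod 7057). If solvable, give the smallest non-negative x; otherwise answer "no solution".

3086

First find gcd(1638, 7057):
7057 = 4*1638 + 505
1638 = 3*505 + 123
505 = 4*123 + 13
123 = 9*13 + 6
13 = 2*6 + 1
6 = 6*1 + 0
gcd = 1, so a unique solution mod 7057 exists.
Back-substitute for the Bézout coefficients:
1 = 13 − 2·6
1 = −2·123 + 19·13
1 = 19·505 − 78·123
1 = −78·1638 + 253·505
1 = 253·7057 − 1090·1638
So 1638·(-1090) ≡ 1 (mod 7057), giving 1638⁻¹ ≡ 5967.
x ≡ 1638⁻¹·2056 ≡ 5967·2056 ≡ 3086 (mod 7057).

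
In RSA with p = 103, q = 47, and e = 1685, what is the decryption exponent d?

φ(n) = (p−1)(q−1) = 102·46 = 4692.
Need d with 1685·d ≡ 1 (mod 4692). Apply the extended Euclidean algorithm:
4692 = 2·1685 + 1322
1685 = 1·1322 + 363
1322 = 3·363 + 233
363 = 1·233 + 130
233 = 1·130 + 103
130 = 1·103 + 27
103 = 3·27 + 22
27 = 1·22 + 5
22 = 4·5 + 2
5 = 2·2 + 1
2 = 2·1 + 0
Back-substitute:
1 = 5 − 2·2
1 = −2·22 + 9·5
1 = 9·27 − 11·22
1 = −11·103 + 42·27
1 = 42·130 − 53·103
1 = −53·233 + 95·130
1 = 95·363 − 148·233
1 = −148·1322 + 539·363
1 = 539·1685 − 687·1322
1 = −687·4692 + 1913·1685
So 1685·1913 ≡ 1 (mod 4692), hence d = 1913.

1913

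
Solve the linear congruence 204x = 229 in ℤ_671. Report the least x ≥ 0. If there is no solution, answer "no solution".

First find gcd(204, 671):
671 = 3*204 + 59
204 = 3*59 + 27
59 = 2*27 + 5
27 = 5*5 + 2
5 = 2*2 + 1
2 = 2*1 + 0
gcd = 1, so a unique solution mod 671 exists.
Back-substitute for the Bézout coefficients:
1 = 5 − 2·2
1 = −2·27 + 11·5
1 = 11·59 − 24·27
1 = −24·204 + 83·59
1 = 83·671 − 273·204
So 204·(-273) ≡ 1 (mod 671), giving 204⁻¹ ≡ 398.
x ≡ 204⁻¹·229 ≡ 398·229 ≡ 557 (mod 671).

557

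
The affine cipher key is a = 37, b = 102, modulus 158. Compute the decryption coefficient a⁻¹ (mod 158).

47

gcd(158, 37) by repeated division:
158 = 4·37 + 10
37 = 3·10 + 7
10 = 1·7 + 3
7 = 2·3 + 1
3 = 3·1 + 0
Since gcd(37, 158) = 1, back-substitute to write 1 as a combination:
1 = 7 − 2·3
1 = −2·10 + 3·7
1 = 3·37 − 11·10
1 = −11·158 + 47·37
So 37·47 ≡ 1 (mod 158).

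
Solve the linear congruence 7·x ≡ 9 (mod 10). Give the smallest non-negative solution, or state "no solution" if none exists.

First find gcd(7, 10):
10 = 1·7 + 3
7 = 2·3 + 1
3 = 3·1 + 0
gcd = 1, so a unique solution mod 10 exists.
Back-substitute for the Bézout coefficients:
1 = 7 − 2·3
1 = −2·10 + 3·7
So 7·(3) ≡ 1 (mod 10), giving 7⁻¹ ≡ 3.
x ≡ 7⁻¹·9 ≡ 3·9 ≡ 7 (mod 10).

7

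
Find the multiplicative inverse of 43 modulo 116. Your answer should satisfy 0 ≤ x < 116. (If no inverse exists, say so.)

Extended Euclidean algorithm:
116 = 2·43 + 30
43 = 1·30 + 13
30 = 2·13 + 4
13 = 3·4 + 1
4 = 4·1 + 0
Since gcd(43, 116) = 1, back-substitute to write 1 as a combination:
1 = 13 − 3·4
1 = −3·30 + 7·13
1 = 7·43 − 10·30
1 = −10·116 + 27·43
So 43·27 ≡ 1 (mod 116).

27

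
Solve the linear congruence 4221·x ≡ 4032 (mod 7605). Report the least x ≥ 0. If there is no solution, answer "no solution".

First find gcd(4221, 7605):
7605 = 1*4221 + 3384
4221 = 1*3384 + 837
3384 = 4*837 + 36
837 = 23*36 + 9
36 = 4*9 + 0
gcd = 9 and 9 | 4032, so solutions exist. Divide through by 9: 469x ≡ 448 (mod 845).
Now find 469⁻¹ mod 845:
845 = 1·469 + 376
469 = 1·376 + 93
376 = 4·93 + 4
93 = 23·4 + 1
4 = 4·1 + 0
Back-substitute:
1 = 93 − 23·4
1 = −23·376 + 93·93
1 = 93·469 − 116·376
1 = −116·845 + 209·469
So 469⁻¹ ≡ 209 (mod 845).
Then x ≡ 209·448 ≡ 682 (mod 845); the smallest non-negative solution is x = 682.

682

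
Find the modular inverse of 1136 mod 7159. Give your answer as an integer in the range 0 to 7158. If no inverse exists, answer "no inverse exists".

2275

Apply the Euclidean algorithm to 7159 and 1136:
7159 = 6×1136 + 343
1136 = 3×343 + 107
343 = 3×107 + 22
107 = 4×22 + 19
22 = 1×19 + 3
19 = 6×3 + 1
3 = 3×1 + 0
gcd = 1, so the inverse exists. Back-substitute:
1 = 19 − 6·3
1 = −6·22 + 7·19
1 = 7·107 − 34·22
1 = −34·343 + 109·107
1 = 109·1136 − 361·343
1 = −361·7159 + 2275·1136
So 1136·2275 ≡ 1 (mod 7159).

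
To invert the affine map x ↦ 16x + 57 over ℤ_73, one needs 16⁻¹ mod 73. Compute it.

32

Run Euclid on (73, 16):
73 = 4*16 + 9
16 = 1*9 + 7
9 = 1*7 + 2
7 = 3*2 + 1
2 = 2*1 + 0
The gcd is 1. Working backward:
1 = 7 − 3·2
1 = −3·9 + 4·7
1 = 4·16 − 7·9
1 = −7·73 + 32·16
So 16·32 ≡ 1 (mod 73).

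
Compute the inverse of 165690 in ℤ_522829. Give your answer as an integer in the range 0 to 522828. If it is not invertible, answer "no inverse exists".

350102

Extended Euclidean algorithm:
522829 = 3·165690 + 25759
165690 = 6·25759 + 11136
25759 = 2·11136 + 3487
11136 = 3·3487 + 675
3487 = 5·675 + 112
675 = 6·112 + 3
112 = 37·3 + 1
3 = 3·1 + 0
The gcd is 1. Working backward:
1 = 112 − 37·3
1 = −37·675 + 223·112
1 = 223·3487 − 1152·675
1 = −1152·11136 + 3679·3487
1 = 3679·25759 − 8510·11136
1 = −8510·165690 + 54739·25759
1 = 54739·522829 − 172727·165690
Thus 165690·(-172727) ≡ 1 (mod 522829); reducing, -172727 mod 522829 = 350102.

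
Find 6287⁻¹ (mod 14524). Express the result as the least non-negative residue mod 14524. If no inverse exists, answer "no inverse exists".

3523

Extended Euclidean algorithm:
14524 = 2×6287 + 1950
6287 = 3×1950 + 437
1950 = 4×437 + 202
437 = 2×202 + 33
202 = 6×33 + 4
33 = 8×4 + 1
4 = 4×1 + 0
Since gcd(6287, 14524) = 1, back-substitute to write 1 as a combination:
1 = 33 − 8·4
1 = −8·202 + 49·33
1 = 49·437 − 106·202
1 = −106·1950 + 473·437
1 = 473·6287 − 1525·1950
1 = −1525·14524 + 3523·6287
So 6287·3523 ≡ 1 (mod 14524).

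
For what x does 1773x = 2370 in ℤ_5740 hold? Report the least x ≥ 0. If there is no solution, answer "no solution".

2410

First find gcd(1773, 5740):
5740 = 3*1773 + 421
1773 = 4*421 + 89
421 = 4*89 + 65
89 = 1*65 + 24
65 = 2*24 + 17
24 = 1*17 + 7
17 = 2*7 + 3
7 = 2*3 + 1
3 = 3*1 + 0
gcd = 1, so a unique solution mod 5740 exists.
Back-substitute for the Bézout coefficients:
1 = 7 − 2·3
1 = −2·17 + 5·7
1 = 5·24 − 7·17
1 = −7·65 + 19·24
1 = 19·89 − 26·65
1 = −26·421 + 123·89
1 = 123·1773 − 518·421
1 = −518·5740 + 1677·1773
So 1773·(1677) ≡ 1 (mod 5740), giving 1773⁻¹ ≡ 1677.
x ≡ 1773⁻¹·2370 ≡ 1677·2370 ≡ 2410 (mod 5740).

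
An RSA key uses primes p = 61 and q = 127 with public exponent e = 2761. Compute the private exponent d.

3001

φ(n) = (p−1)(q−1) = 60·126 = 7560.
Need d with 2761·d ≡ 1 (mod 7560). Apply the extended Euclidean algorithm:
7560 = 2·2761 + 2038
2761 = 1·2038 + 723
2038 = 2·723 + 592
723 = 1·592 + 131
592 = 4·131 + 68
131 = 1·68 + 63
68 = 1·63 + 5
63 = 12·5 + 3
5 = 1·3 + 2
3 = 1·2 + 1
2 = 2·1 + 0
Back-substitute:
1 = 3 − 2
1 = −5 + 2·3
1 = 2·63 − 25·5
1 = −25·68 + 27·63
1 = 27·131 − 52·68
1 = −52·592 + 235·131
1 = 235·723 − 287·592
1 = −287·2038 + 809·723
1 = 809·2761 − 1096·2038
1 = −1096·7560 + 3001·2761
So 2761·3001 ≡ 1 (mod 7560), hence d = 3001.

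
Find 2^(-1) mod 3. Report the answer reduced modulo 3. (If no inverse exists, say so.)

gcd(3, 2) by repeated division:
3 = 1×2 + 1
2 = 2×1 + 0
gcd = 1, so the inverse exists. Back-substitute:
1 = 3 − 2
Hence 2⁻¹ ≡ -1 ≡ 2 (mod 3).

2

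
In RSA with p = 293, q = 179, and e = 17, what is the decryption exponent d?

36689

φ(n) = (p−1)(q−1) = 292·178 = 51976.
Need d with 17·d ≡ 1 (mod 51976). Apply the extended Euclidean algorithm:
51976 = 3057·17 + 7
17 = 2·7 + 3
7 = 2·3 + 1
3 = 3·1 + 0
Back-substitute:
1 = 7 − 2·3
1 = −2·17 + 5·7
1 = 5·51976 − 15287·17
So 17·(-15287) ≡ 1 (mod 51976), hence d ≡ -15287 ≡ 36689 (mod 51976).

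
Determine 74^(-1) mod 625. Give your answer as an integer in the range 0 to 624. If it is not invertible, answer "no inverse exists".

549

Apply the Euclidean algorithm to 625 and 74:
625 = 8·74 + 33
74 = 2·33 + 8
33 = 4·8 + 1
8 = 8·1 + 0
Since gcd(74, 625) = 1, back-substitute to write 1 as a combination:
1 = 33 − 4·8
1 = −4·74 + 9·33
1 = 9·625 − 76·74
So 74·(-76) ≡ 1 (mod 625), and -76 ≡ 549 (mod 625).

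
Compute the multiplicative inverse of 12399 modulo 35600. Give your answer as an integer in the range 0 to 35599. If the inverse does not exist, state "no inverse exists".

6799

Extended Euclidean algorithm:
35600 = 2*12399 + 10802
12399 = 1*10802 + 1597
10802 = 6*1597 + 1220
1597 = 1*1220 + 377
1220 = 3*377 + 89
377 = 4*89 + 21
89 = 4*21 + 5
21 = 4*5 + 1
5 = 5*1 + 0
The gcd is 1. Working backward:
1 = 21 − 4·5
1 = −4·89 + 17·21
1 = 17·377 − 72·89
1 = −72·1220 + 233·377
1 = 233·1597 − 305·1220
1 = −305·10802 + 2063·1597
1 = 2063·12399 − 2368·10802
1 = −2368·35600 + 6799·12399
So 12399·6799 ≡ 1 (mod 35600).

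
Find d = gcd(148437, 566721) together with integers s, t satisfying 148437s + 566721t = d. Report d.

Repeated division:
566721 = 3×148437 + 121410
148437 = 1×121410 + 27027
121410 = 4×27027 + 13302
27027 = 2×13302 + 423
13302 = 31×423 + 189
423 = 2×189 + 45
189 = 4×45 + 9
45 = 5×9 + 0
gcd(148437, 566721) = 9.
Back-substituting:
9 = 189 − 4·45
9 = −4·423 + 9·189
9 = 9·13302 − 283·423
9 = −283·27027 + 575·13302
9 = 575·121410 − 2583·27027
9 = −2583·148437 + 3158·121410
9 = 3158·566721 − 12057·148437
So 9 = (3158)·566721 + (-12057)·148437.

9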